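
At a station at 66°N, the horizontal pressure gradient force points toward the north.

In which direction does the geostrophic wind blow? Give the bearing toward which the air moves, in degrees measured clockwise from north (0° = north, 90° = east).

The pressure-gradient force points toward the north (bearing 000°).
Geostrophic balance: in the Northern Hemisphere the Coriolis force deflects motion to the right, so the geostrophic wind blows 90° to the right of the pressure-gradient force (low pressure on the left).
Rotating 000° by 90° clockwise gives 090° — the wind blows toward the east.

090°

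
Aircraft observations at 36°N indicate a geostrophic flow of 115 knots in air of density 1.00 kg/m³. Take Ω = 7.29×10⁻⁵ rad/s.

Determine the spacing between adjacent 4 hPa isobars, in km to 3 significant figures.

78.9 km

Coriolis parameter at 36°N:
f = 2Ω sin φ = 2 × 7.29×10⁻⁵ × sin 36° = 8.57×10⁻⁵ s⁻¹
Wind speed in SI: 115 knots = 59.2 m/s
Geostrophic balance rearranged: |∂P/∂n| = f ρ V_g
|∂P/∂n| = 8.57×10⁻⁵ × 1.00 × 59.2 = 5.07×10⁻³ Pa/m
Isobar spacing: Δn = ΔP/|∂P/∂n| = 400 Pa / 5.07×10⁻³ Pa/m = 78895 m ≈ 78.9 km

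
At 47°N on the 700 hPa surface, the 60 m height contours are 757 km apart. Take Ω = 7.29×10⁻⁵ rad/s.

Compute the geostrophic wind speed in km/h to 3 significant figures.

Coriolis parameter at 47°N:
f = 2Ω sin φ = 2 × 7.29×10⁻⁵ × sin 47° = 1.07×10⁻⁴ s⁻¹
Height gradient: |∂Z/∂n| = 60 m / 757000 m = 7.93×10⁻⁵
On a pressure surface, geostrophic balance gives V_g = (g/f)|∂Z/∂n|:
V_g = 9.81 × 7.93×10⁻⁵ / 1.07×10⁻⁴ = 7.29 m/s
Converting: 7.29 m/s × 3.6 = 26.3 km/h

26.3 km/h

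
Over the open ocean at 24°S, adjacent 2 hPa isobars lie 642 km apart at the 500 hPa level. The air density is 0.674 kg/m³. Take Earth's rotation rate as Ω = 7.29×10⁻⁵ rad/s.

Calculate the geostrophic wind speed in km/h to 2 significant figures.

Coriolis parameter at 24°S:
f = 2Ω sin φ = 2 × 7.29×10⁻⁵ × sin 24° = 5.93×10⁻⁵ s⁻¹
Pressure gradient: |∂P/∂n| = 200 Pa / 642000 m = 3.12×10⁻⁴ Pa/m
Geostrophic balance (pressure-gradient force = Coriolis force):
V_g = (1/(fρ)) |∂P/∂n| = 3.12×10⁻⁴ / (5.93×10⁻⁵ × 0.674) = 7.79 m/s
Converting: 7.79 m/s × 3.6 = 28 km/h

28 km/h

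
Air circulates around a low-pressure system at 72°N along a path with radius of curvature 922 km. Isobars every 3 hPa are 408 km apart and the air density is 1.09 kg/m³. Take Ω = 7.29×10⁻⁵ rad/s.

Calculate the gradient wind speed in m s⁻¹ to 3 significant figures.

4.69 m s⁻¹

Coriolis parameter at 72°N:
f = 2Ω sin φ = 2 × 7.29×10⁻⁵ × sin 72° = 1.39×10⁻⁴ s⁻¹
Pressure gradient: |∂P/∂n| = 300 Pa / 408000 m = 7.35×10⁻⁴ Pa/m
Geostrophic speed: V_g = |∂P/∂n|/(fρ) = 7.35×10⁻⁴/(1.39×10⁻⁴ × 1.09) = 4.86 m/s
Around a low, centrifugal force acts outward with Coriolis, so pressure-gradient force balances both:
(1/ρ)|∂P/∂n| = fV + V²/R  →  V² + fR·V − fR·V_g = 0
With fR = 1.39×10⁻⁴ × 922×10³ m = 128 m/s:
V = [−fR + √((fR)² + 4 fR V_g)]/2 = [−128 + √(128² + 4×128×4.86)]/2 = 4.69 m/s
Subgeostrophic (V < V_g = 4.86 m/s), as expected around a low.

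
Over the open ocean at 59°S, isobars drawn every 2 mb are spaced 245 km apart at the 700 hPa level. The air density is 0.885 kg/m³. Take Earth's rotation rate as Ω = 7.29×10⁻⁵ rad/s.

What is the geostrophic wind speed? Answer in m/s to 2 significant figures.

Coriolis parameter at 59°S:
f = 2Ω sin φ = 2 × 7.29×10⁻⁵ × sin 59° = 1.25×10⁻⁴ s⁻¹
Pressure gradient: |∂P/∂n| = 200 Pa / 245000 m = 8.16×10⁻⁴ Pa/m
Geostrophic balance (pressure-gradient force = Coriolis force):
V_g = (1/(fρ)) |∂P/∂n| = 8.16×10⁻⁴ / (1.25×10⁻⁴ × 0.885) = 7.38 m/s

7.4 m/s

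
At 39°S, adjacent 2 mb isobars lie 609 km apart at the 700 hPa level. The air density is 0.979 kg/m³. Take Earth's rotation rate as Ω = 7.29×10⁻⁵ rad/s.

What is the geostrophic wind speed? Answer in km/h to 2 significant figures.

13 km/h

Coriolis parameter at 39°S:
f = 2Ω sin φ = 2 × 7.29×10⁻⁵ × sin 39° = 9.18×10⁻⁵ s⁻¹
Pressure gradient: |∂P/∂n| = 200 Pa / 609000 m = 3.28×10⁻⁴ Pa/m
Geostrophic balance (pressure-gradient force = Coriolis force):
V_g = (1/(fρ)) |∂P/∂n| = 3.28×10⁻⁴ / (9.18×10⁻⁵ × 0.979) = 3.66 m/s
Converting: 3.66 m/s × 3.6 = 13 km/h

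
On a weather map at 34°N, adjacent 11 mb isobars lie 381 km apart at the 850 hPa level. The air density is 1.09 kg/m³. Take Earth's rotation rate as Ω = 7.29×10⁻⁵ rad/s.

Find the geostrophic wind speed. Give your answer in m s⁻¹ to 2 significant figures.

32 m s⁻¹

Coriolis parameter at 34°N:
f = 2Ω sin φ = 2 × 7.29×10⁻⁵ × sin 34° = 8.15×10⁻⁵ s⁻¹
Pressure gradient: |∂P/∂n| = 1100 Pa / 381000 m = 2.89×10⁻³ Pa/m
Geostrophic balance (pressure-gradient force = Coriolis force):
V_g = (1/(fρ)) |∂P/∂n| = 2.89×10⁻³ / (8.15×10⁻⁵ × 1.09) = 32.5 m/s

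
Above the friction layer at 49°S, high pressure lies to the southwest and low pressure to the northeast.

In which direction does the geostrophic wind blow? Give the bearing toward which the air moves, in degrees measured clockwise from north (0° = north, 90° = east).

315°

The pressure-gradient force points toward the northeast (bearing 045°).
Geostrophic balance: in the Southern Hemisphere the Coriolis force deflects motion to the left, so the geostrophic wind blows 90° to the left of the pressure-gradient force (low pressure on the right).
Rotating 045° by 90° counterclockwise gives 315° — the wind blows toward the northwest.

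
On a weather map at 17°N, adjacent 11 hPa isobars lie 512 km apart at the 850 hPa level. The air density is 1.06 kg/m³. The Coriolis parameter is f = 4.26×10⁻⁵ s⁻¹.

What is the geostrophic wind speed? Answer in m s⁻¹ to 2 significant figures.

Pressure gradient: |∂P/∂n| = 1100 Pa / 512000 m = 2.15×10⁻³ Pa/m
Geostrophic balance (pressure-gradient force = Coriolis force):
V_g = (1/(fρ)) |∂P/∂n| = 2.15×10⁻³ / (4.26×10⁻⁵ × 1.06) = 47.6 m/s

48 m s⁻¹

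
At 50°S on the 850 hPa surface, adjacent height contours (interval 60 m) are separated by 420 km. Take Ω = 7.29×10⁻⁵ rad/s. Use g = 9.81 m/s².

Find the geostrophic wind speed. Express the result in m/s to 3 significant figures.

12.5 m/s

Coriolis parameter at 50°S:
f = 2Ω sin φ = 2 × 7.29×10⁻⁵ × sin 50° = 1.12×10⁻⁴ s⁻¹
Height gradient: |∂Z/∂n| = 60 m / 420000 m = 1.43×10⁻⁴
On a pressure surface, geostrophic balance gives V_g = (g/f)|∂Z/∂n|:
V_g = 9.81 × 1.43×10⁻⁴ / 1.12×10⁻⁴ = 12.5 m/s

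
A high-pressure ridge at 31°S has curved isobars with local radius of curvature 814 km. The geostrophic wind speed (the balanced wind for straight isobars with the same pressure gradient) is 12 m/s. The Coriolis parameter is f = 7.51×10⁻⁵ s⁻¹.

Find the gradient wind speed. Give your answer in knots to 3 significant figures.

Around a high, pressure-gradient force acts outward with centrifugal, so Coriolis balances both:
fV = (1/ρ)|∂P/∂n| + V²/R  →  V² − fR·V + fR·V_g = 0
With fR = 7.51×10⁻⁵ × 814×10³ m = 61.1 m/s:
V = [fR − √((fR)² − 4 fR V_g)]/2 = [61.1 − √(61.1² − 4×61.1×12)]/2 = 16.4 m/s
Supergeostrophic (V > V_g = 12 m/s), as expected around a high.
Converting: 16.4 m/s × 1.944 = 31.9 knots

31.9 knots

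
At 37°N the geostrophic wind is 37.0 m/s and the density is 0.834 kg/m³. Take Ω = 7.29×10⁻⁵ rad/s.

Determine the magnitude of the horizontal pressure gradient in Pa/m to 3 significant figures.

2.71×10⁻³ Pa/m

Coriolis parameter at 37°N:
f = 2Ω sin φ = 2 × 7.29×10⁻⁵ × sin 37° = 8.77×10⁻⁵ s⁻¹
Geostrophic balance rearranged: |∂P/∂n| = f ρ V_g
|∂P/∂n| = 8.77×10⁻⁵ × 0.834 × 37.0 = 2.71×10⁻³ Pa/m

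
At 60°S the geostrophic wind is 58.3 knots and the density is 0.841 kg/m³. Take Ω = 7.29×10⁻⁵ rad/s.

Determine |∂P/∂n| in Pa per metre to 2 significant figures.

Coriolis parameter at 60°S:
f = 2Ω sin φ = 2 × 7.29×10⁻⁵ × sin 60° = 1.26×10⁻⁴ s⁻¹
Wind speed in SI: 58.3 knots = 30.0 m/s
Geostrophic balance rearranged: |∂P/∂n| = f ρ V_g
|∂P/∂n| = 1.26×10⁻⁴ × 0.841 × 30.0 = 3.18×10⁻³ Pa/m

3.2×10⁻³ Pa/m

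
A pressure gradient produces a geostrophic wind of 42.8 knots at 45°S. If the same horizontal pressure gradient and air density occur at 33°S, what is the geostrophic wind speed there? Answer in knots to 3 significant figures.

55.6 knots

With the same pressure gradient and density, V_g ∝ 1/f ∝ 1/sin φ.
V₂ = V₁ · sin φ₁ / sin φ₂ = 42.8 × sin 45° / sin 33°
V₂ = 42.8 × 0.7071/0.5446 = 55.6 knots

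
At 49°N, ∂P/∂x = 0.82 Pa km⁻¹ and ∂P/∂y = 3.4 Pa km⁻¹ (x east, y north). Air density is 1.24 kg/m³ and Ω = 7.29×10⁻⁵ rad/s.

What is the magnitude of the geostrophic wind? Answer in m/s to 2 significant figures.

26 m/s

Coriolis parameter at 49°N:
f = 2Ω sin φ = 2 × 7.29×10⁻⁵ × sin 49° = 1.10×10⁻⁴ s⁻¹
Component geostrophic relations (x east, y north):
u_g = −(1/(fρ)) ∂P/∂y,  v_g = (1/(fρ)) ∂P/∂x
u_g = −(3.4×10⁻³)/(1.10×10⁻⁴ × 1.24) = −24.9 m/s;  v_g = (0.82×10⁻³)/(1.10×10⁻⁴ × 1.24) = 6.01 m/s
|V_g| = √(u_g² + v_g²) = 25.6 m/s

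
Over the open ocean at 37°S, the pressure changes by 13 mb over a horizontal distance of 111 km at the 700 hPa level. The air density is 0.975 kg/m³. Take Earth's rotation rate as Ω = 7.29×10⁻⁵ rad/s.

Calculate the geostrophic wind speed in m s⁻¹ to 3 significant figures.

137 m s⁻¹

Coriolis parameter at 37°S:
f = 2Ω sin φ = 2 × 7.29×10⁻⁵ × sin 37° = 8.77×10⁻⁵ s⁻¹
Pressure gradient: |∂P/∂n| = 1300 Pa / 111000 m = 1.17×10⁻² Pa/m
Geostrophic balance (pressure-gradient force = Coriolis force):
V_g = (1/(fρ)) |∂P/∂n| = 1.17×10⁻² / (8.77×10⁻⁵ × 0.975) = 137 m/s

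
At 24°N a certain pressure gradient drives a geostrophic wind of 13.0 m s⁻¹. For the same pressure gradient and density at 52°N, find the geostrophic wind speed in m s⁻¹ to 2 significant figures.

With the same pressure gradient and density, V_g ∝ 1/f ∝ 1/sin φ.
V₂ = V₁ · sin φ₁ / sin φ₂ = 13.0 × sin 24° / sin 52°
V₂ = 13.0 × 0.4067/0.7880 = 6.7 m s⁻¹

6.7 m s⁻¹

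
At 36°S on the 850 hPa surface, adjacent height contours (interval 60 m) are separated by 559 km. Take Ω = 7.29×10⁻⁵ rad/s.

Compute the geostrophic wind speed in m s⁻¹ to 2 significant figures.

Coriolis parameter at 36°S:
f = 2Ω sin φ = 2 × 7.29×10⁻⁵ × sin 36° = 8.57×10⁻⁵ s⁻¹
Height gradient: |∂Z/∂n| = 60 m / 559000 m = 1.07×10⁻⁴
On a pressure surface, geostrophic balance gives V_g = (g/f)|∂Z/∂n|:
V_g = 9.81 × 1.07×10⁻⁴ / 8.57×10⁻⁵ = 12.3 m/s

12 m s⁻¹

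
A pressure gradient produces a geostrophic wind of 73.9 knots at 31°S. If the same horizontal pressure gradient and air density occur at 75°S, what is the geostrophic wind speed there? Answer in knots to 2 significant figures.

39 knots

With the same pressure gradient and density, V_g ∝ 1/f ∝ 1/sin φ.
V₂ = V₁ · sin φ₁ / sin φ₂ = 73.9 × sin 31° / sin 75°
V₂ = 73.9 × 0.5150/0.9659 = 39 knots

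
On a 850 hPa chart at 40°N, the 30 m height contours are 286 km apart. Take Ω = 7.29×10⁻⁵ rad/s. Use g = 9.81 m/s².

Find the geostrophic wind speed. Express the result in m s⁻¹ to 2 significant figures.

11 m s⁻¹

Coriolis parameter at 40°N:
f = 2Ω sin φ = 2 × 7.29×10⁻⁵ × sin 40° = 9.37×10⁻⁵ s⁻¹
Height gradient: |∂Z/∂n| = 30 m / 286000 m = 1.05×10⁻⁴
On a pressure surface, geostrophic balance gives V_g = (g/f)|∂Z/∂n|:
V_g = 9.81 × 1.05×10⁻⁴ / 9.37×10⁻⁵ = 11.0 m/s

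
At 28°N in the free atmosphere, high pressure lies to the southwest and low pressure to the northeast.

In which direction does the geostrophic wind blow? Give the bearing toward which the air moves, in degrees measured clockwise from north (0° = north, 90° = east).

135°

The pressure-gradient force points toward the northeast (bearing 045°).
Geostrophic balance: in the Northern Hemisphere the Coriolis force deflects motion to the right, so the geostrophic wind blows 90° to the right of the pressure-gradient force (low pressure on the left).
Rotating 045° by 90° clockwise gives 135° — the wind blows toward the southeast.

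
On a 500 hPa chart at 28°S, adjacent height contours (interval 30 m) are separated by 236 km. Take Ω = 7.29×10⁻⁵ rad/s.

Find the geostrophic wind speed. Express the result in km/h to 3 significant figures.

65.6 km/h

Coriolis parameter at 28°S:
f = 2Ω sin φ = 2 × 7.29×10⁻⁵ × sin 28° = 6.84×10⁻⁵ s⁻¹
Height gradient: |∂Z/∂n| = 30 m / 236000 m = 1.27×10⁻⁴
On a pressure surface, geostrophic balance gives V_g = (g/f)|∂Z/∂n|:
V_g = 9.81 × 1.27×10⁻⁴ / 6.84×10⁻⁵ = 18.2 m/s
Converting: 18.2 m/s × 3.6 = 65.6 km/h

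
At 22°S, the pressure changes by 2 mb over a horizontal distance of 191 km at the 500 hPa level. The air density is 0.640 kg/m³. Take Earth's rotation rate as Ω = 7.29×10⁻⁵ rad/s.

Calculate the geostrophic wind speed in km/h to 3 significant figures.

108 km/h

Coriolis parameter at 22°S:
f = 2Ω sin φ = 2 × 7.29×10⁻⁵ × sin 22° = 5.46×10⁻⁵ s⁻¹
Pressure gradient: |∂P/∂n| = 200 Pa / 191000 m = 1.05×10⁻³ Pa/m
Geostrophic balance (pressure-gradient force = Coriolis force):
V_g = (1/(fρ)) |∂P/∂n| = 1.05×10⁻³ / (5.46×10⁻⁵ × 0.640) = 30.0 m/s
Converting: 30.0 m/s × 3.6 = 108 km/h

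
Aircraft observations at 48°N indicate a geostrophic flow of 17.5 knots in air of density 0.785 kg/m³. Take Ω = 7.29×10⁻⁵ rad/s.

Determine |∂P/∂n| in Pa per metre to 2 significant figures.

7.7×10⁻⁴ Pa/m

Coriolis parameter at 48°N:
f = 2Ω sin φ = 2 × 7.29×10⁻⁵ × sin 48° = 1.08×10⁻⁴ s⁻¹
Wind speed in SI: 17.5 knots = 9.00 m/s
Geostrophic balance rearranged: |∂P/∂n| = f ρ V_g
|∂P/∂n| = 1.08×10⁻⁴ × 0.785 × 9.00 = 7.66×10⁻⁴ Pa/m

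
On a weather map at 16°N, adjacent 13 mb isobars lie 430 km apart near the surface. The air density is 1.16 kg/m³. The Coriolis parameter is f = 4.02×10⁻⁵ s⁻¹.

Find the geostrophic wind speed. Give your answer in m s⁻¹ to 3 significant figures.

Pressure gradient: |∂P/∂n| = 1300 Pa / 430000 m = 3.02×10⁻³ Pa/m
Geostrophic balance (pressure-gradient force = Coriolis force):
V_g = (1/(fρ)) |∂P/∂n| = 3.02×10⁻³ / (4.02×10⁻⁵ × 1.16) = 64.8 m/s

64.8 m s⁻¹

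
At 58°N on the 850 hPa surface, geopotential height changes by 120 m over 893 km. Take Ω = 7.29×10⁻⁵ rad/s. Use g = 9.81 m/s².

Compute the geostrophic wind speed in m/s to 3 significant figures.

Coriolis parameter at 58°N:
f = 2Ω sin φ = 2 × 7.29×10⁻⁵ × sin 58° = 1.24×10⁻⁴ s⁻¹
Height gradient: |∂Z/∂n| = 120 m / 893000 m = 1.34×10⁻⁴
On a pressure surface, geostrophic balance gives V_g = (g/f)|∂Z/∂n|:
V_g = 9.81 × 1.34×10⁻⁴ / 1.24×10⁻⁴ = 10.7 m/s

10.7 m/s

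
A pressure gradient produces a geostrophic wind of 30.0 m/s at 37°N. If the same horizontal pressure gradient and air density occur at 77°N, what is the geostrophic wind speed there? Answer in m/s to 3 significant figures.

With the same pressure gradient and density, V_g ∝ 1/f ∝ 1/sin φ.
V₂ = V₁ · sin φ₁ / sin φ₂ = 30.0 × sin 37° / sin 77°
V₂ = 30.0 × 0.6018/0.9744 = 18.5 m/s

18.5 m/s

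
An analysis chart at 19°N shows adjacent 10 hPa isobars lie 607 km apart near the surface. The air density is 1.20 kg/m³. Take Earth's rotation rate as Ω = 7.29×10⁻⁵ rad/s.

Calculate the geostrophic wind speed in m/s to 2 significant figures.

Coriolis parameter at 19°N:
f = 2Ω sin φ = 2 × 7.29×10⁻⁵ × sin 19° = 4.75×10⁻⁵ s⁻¹
Pressure gradient: |∂P/∂n| = 1000 Pa / 607000 m = 1.65×10⁻³ Pa/m
Geostrophic balance (pressure-gradient force = Coriolis force):
V_g = (1/(fρ)) |∂P/∂n| = 1.65×10⁻³ / (4.75×10⁻⁵ × 1.20) = 28.9 m/s

29 m/s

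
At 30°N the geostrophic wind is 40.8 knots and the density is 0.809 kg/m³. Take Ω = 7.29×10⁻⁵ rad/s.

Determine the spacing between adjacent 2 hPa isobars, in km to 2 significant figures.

160 km

Coriolis parameter at 30°N:
f = 2Ω sin φ = 2 × 7.29×10⁻⁵ × sin 30° = 7.29×10⁻⁵ s⁻¹
Wind speed in SI: 40.8 knots = 21.0 m/s
Geostrophic balance rearranged: |∂P/∂n| = f ρ V_g
|∂P/∂n| = 7.29×10⁻⁵ × 0.809 × 21.0 = 1.24×10⁻³ Pa/m
Isobar spacing: Δn = ΔP/|∂P/∂n| = 200 Pa / 1.24×10⁻³ Pa/m = 161568 m ≈ 160 km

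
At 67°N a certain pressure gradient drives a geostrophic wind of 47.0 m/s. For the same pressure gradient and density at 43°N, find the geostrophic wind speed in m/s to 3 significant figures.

With the same pressure gradient and density, V_g ∝ 1/f ∝ 1/sin φ.
V₂ = V₁ · sin φ₁ / sin φ₂ = 47.0 × sin 67° / sin 43°
V₂ = 47.0 × 0.9205/0.6820 = 63.4 m/s

63.4 m/s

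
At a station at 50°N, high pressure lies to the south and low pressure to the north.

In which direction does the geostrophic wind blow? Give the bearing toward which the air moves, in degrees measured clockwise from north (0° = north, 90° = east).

The pressure-gradient force points toward the north (bearing 000°).
Geostrophic balance: in the Northern Hemisphere the Coriolis force deflects motion to the right, so the geostrophic wind blows 90° to the right of the pressure-gradient force (low pressure on the left).
Rotating 000° by 90° clockwise gives 090° — the wind blows toward the east.

090°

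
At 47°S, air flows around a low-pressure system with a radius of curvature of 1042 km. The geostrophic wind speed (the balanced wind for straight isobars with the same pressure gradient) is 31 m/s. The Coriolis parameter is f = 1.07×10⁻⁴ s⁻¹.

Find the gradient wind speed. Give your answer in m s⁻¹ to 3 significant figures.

Around a low, centrifugal force acts outward with Coriolis, so pressure-gradient force balances both:
(1/ρ)|∂P/∂n| = fV + V²/R  →  V² + fR·V − fR·V_g = 0
With fR = 1.07×10⁻⁴ × 1042×10³ m = 111 m/s:
V = [−fR + √((fR)² + 4 fR V_g)]/2 = [−111 + √(111² + 4×111×31)]/2 = 25.3 m/s
Subgeostrophic (V < V_g = 31 m/s), as expected around a low.

25.3 m s⁻¹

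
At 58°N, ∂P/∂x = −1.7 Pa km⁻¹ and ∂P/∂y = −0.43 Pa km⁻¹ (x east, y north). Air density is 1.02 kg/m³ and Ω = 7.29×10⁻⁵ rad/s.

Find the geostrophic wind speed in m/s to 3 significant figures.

Coriolis parameter at 58°N:
f = 2Ω sin φ = 2 × 7.29×10⁻⁵ × sin 58° = 1.24×10⁻⁴ s⁻¹
Component geostrophic relations (x east, y north):
u_g = −(1/(fρ)) ∂P/∂y,  v_g = (1/(fρ)) ∂P/∂x
u_g = −(−0.43×10⁻³)/(1.24×10⁻⁴ × 1.02) = 3.41 m/s;  v_g = (−1.7×10⁻³)/(1.24×10⁻⁴ × 1.02) = −13.5 m/s
|V_g| = √(u_g² + v_g²) = 13.9 m/s

13.9 m/s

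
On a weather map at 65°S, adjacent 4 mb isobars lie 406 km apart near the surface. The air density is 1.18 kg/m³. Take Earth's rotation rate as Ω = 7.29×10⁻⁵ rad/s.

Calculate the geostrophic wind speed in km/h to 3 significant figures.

Coriolis parameter at 65°S:
f = 2Ω sin φ = 2 × 7.29×10⁻⁵ × sin 65° = 1.32×10⁻⁴ s⁻¹
Pressure gradient: |∂P/∂n| = 400 Pa / 406000 m = 9.85×10⁻⁴ Pa/m
Geostrophic balance (pressure-gradient force = Coriolis force):
V_g = (1/(fρ)) |∂P/∂n| = 9.85×10⁻⁴ / (1.32×10⁻⁴ × 1.18) = 6.32 m/s
Converting: 6.32 m/s × 3.6 = 22.7 km/h

22.7 km/h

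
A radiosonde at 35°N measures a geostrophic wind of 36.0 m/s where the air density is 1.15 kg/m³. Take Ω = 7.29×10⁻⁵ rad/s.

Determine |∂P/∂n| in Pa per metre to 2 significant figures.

Coriolis parameter at 35°N:
f = 2Ω sin φ = 2 × 7.29×10⁻⁵ × sin 35° = 8.36×10⁻⁵ s⁻¹
Geostrophic balance rearranged: |∂P/∂n| = f ρ V_g
|∂P/∂n| = 8.36×10⁻⁵ × 1.15 × 36.0 = 3.46×10⁻³ Pa/m

3.5×10⁻³ Pa/m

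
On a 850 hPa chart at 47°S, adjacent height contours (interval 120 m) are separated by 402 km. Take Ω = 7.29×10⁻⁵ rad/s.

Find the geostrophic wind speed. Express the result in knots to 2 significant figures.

53 knots

Coriolis parameter at 47°S:
f = 2Ω sin φ = 2 × 7.29×10⁻⁵ × sin 47° = 1.07×10⁻⁴ s⁻¹
Height gradient: |∂Z/∂n| = 120 m / 402000 m = 2.99×10⁻⁴
On a pressure surface, geostrophic balance gives V_g = (g/f)|∂Z/∂n|:
V_g = 9.81 × 2.99×10⁻⁴ / 1.07×10⁻⁴ = 27.5 m/s
Converting: 27.5 m/s × 1.944 = 53 knots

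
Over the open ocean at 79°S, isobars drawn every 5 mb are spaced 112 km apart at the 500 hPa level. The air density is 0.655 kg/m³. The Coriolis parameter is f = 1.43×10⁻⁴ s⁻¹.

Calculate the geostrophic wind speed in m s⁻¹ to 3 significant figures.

47.7 m s⁻¹

Pressure gradient: |∂P/∂n| = 500 Pa / 112000 m = 4.46×10⁻³ Pa/m
Geostrophic balance (pressure-gradient force = Coriolis force):
V_g = (1/(fρ)) |∂P/∂n| = 4.46×10⁻³ / (1.43×10⁻⁴ × 0.655) = 47.7 m/s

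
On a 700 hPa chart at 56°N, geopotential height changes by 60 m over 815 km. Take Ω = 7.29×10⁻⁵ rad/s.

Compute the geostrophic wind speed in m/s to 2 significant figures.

Coriolis parameter at 56°N:
f = 2Ω sin φ = 2 × 7.29×10⁻⁵ × sin 56° = 1.21×10⁻⁴ s⁻¹
Height gradient: |∂Z/∂n| = 60 m / 815000 m = 7.36×10⁻⁵
On a pressure surface, geostrophic balance gives V_g = (g/f)|∂Z/∂n|:
V_g = 9.81 × 7.36×10⁻⁵ / 1.21×10⁻⁴ = 5.97 m/s

6.0 m/s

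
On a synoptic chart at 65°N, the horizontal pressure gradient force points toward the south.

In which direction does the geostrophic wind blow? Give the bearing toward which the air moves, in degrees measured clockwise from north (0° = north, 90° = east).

270°

The pressure-gradient force points toward the south (bearing 180°).
Geostrophic balance: in the Northern Hemisphere the Coriolis force deflects motion to the right, so the geostrophic wind blows 90° to the right of the pressure-gradient force (low pressure on the left).
Rotating 180° by 90° clockwise gives 270° — the wind blows toward the west.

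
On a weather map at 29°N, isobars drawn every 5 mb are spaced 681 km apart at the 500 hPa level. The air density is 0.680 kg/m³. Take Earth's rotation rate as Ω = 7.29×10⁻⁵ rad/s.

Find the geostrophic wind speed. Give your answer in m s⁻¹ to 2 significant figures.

15 m s⁻¹

Coriolis parameter at 29°N:
f = 2Ω sin φ = 2 × 7.29×10⁻⁵ × sin 29° = 7.07×10⁻⁵ s⁻¹
Pressure gradient: |∂P/∂n| = 500 Pa / 681000 m = 7.34×10⁻⁴ Pa/m
Geostrophic balance (pressure-gradient force = Coriolis force):
V_g = (1/(fρ)) |∂P/∂n| = 7.34×10⁻⁴ / (7.07×10⁻⁵ × 0.680) = 15.3 m/s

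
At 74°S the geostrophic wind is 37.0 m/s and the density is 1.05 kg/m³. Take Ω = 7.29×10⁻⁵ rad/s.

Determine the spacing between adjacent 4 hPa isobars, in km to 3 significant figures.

Coriolis parameter at 74°S:
f = 2Ω sin φ = 2 × 7.29×10⁻⁵ × sin 74° = 1.40×10⁻⁴ s⁻¹
Geostrophic balance rearranged: |∂P/∂n| = f ρ V_g
|∂P/∂n| = 1.40×10⁻⁴ × 1.05 × 37.0 = 5.44×10⁻³ Pa/m
Isobar spacing: Δn = ΔP/|∂P/∂n| = 400 Pa / 5.44×10⁻³ Pa/m = 73463 m ≈ 73.5 km

73.5 km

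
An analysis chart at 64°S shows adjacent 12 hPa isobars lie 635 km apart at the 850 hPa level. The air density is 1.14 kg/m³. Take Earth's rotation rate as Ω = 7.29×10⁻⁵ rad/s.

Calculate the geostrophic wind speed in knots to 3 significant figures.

24.6 knots

Coriolis parameter at 64°S:
f = 2Ω sin φ = 2 × 7.29×10⁻⁵ × sin 64° = 1.31×10⁻⁴ s⁻¹
Pressure gradient: |∂P/∂n| = 1200 Pa / 635000 m = 1.89×10⁻³ Pa/m
Geostrophic balance (pressure-gradient force = Coriolis force):
V_g = (1/(fρ)) |∂P/∂n| = 1.89×10⁻³ / (1.31×10⁻⁴ × 1.14) = 12.6 m/s
Converting: 12.6 m/s × 1.944 = 24.6 knots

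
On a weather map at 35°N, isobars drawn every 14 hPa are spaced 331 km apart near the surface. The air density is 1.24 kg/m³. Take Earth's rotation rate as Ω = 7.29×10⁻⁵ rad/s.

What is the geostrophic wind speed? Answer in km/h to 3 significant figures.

Coriolis parameter at 35°N:
f = 2Ω sin φ = 2 × 7.29×10⁻⁵ × sin 35° = 8.36×10⁻⁵ s⁻¹
Pressure gradient: |∂P/∂n| = 1400 Pa / 331000 m = 4.23×10⁻³ Pa/m
Geostrophic balance (pressure-gradient force = Coriolis force):
V_g = (1/(fρ)) |∂P/∂n| = 4.23×10⁻³ / (8.36×10⁻⁵ × 1.24) = 40.8 m/s
Converting: 40.8 m/s × 3.6 = 147 km/h

147 km/h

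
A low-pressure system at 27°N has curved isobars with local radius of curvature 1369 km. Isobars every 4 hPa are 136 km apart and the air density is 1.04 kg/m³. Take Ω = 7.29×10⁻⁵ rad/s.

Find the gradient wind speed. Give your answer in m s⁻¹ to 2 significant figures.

32 m s⁻¹

Coriolis parameter at 27°N:
f = 2Ω sin φ = 2 × 7.29×10⁻⁵ × sin 27° = 6.62×10⁻⁵ s⁻¹
Pressure gradient: |∂P/∂n| = 400 Pa / 136000 m = 2.94×10⁻³ Pa/m
Geostrophic speed: V_g = |∂P/∂n|/(fρ) = 2.94×10⁻³/(6.62×10⁻⁵ × 1.04) = 42.7 m/s
Around a low, centrifugal force acts outward with Coriolis, so pressure-gradient force balances both:
(1/ρ)|∂P/∂n| = fV + V²/R  →  V² + fR·V − fR·V_g = 0
With fR = 6.62×10⁻⁵ × 1369×10³ m = 90.6 m/s:
V = [−fR + √((fR)² + 4 fR V_g)]/2 = [−90.6 + √(90.6² + 4×90.6×42.7)]/2 = 31.7 m/s
Subgeostrophic (V < V_g = 42.7 m/s), as expected around a low.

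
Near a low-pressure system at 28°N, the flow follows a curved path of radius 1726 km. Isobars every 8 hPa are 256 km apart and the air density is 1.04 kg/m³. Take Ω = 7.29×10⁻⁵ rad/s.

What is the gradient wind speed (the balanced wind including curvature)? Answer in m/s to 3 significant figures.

34.1 m/s

Coriolis parameter at 28°N:
f = 2Ω sin φ = 2 × 7.29×10⁻⁵ × sin 28° = 6.84×10⁻⁵ s⁻¹
Pressure gradient: |∂P/∂n| = 800 Pa / 256000 m = 3.12×10⁻³ Pa/m
Geostrophic speed: V_g = |∂P/∂n|/(fρ) = 3.12×10⁻³/(6.84×10⁻⁵ × 1.04) = 43.9 m/s
Around a low, centrifugal force acts outward with Coriolis, so pressure-gradient force balances both:
(1/ρ)|∂P/∂n| = fV + V²/R  →  V² + fR·V − fR·V_g = 0
With fR = 6.84×10⁻⁵ × 1726×10³ m = 118 m/s:
V = [−fR + √((fR)² + 4 fR V_g)]/2 = [−118 + √(118² + 4×118×43.9)]/2 = 34.1 m/s
Subgeostrophic (V < V_g = 43.9 m/s), as expected around a low.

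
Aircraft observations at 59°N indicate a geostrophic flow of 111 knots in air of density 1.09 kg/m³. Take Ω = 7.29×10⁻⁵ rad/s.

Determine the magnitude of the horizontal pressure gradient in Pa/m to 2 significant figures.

Coriolis parameter at 59°N:
f = 2Ω sin φ = 2 × 7.29×10⁻⁵ × sin 59° = 1.25×10⁻⁴ s⁻¹
Wind speed in SI: 111 knots = 57.1 m/s
Geostrophic balance rearranged: |∂P/∂n| = f ρ V_g
|∂P/∂n| = 1.25×10⁻⁴ × 1.09 × 57.1 = 7.78×10⁻³ Pa/m

7.8×10⁻³ Pa/m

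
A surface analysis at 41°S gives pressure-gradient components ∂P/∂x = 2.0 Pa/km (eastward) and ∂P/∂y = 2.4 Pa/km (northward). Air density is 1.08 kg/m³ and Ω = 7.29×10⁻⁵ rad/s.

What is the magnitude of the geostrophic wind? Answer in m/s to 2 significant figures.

30 m/s

Coriolis parameter at 41°S:
f = 2Ω sin φ = 2 × 7.29×10⁻⁵ × sin 41° = 9.57×10⁻⁵ s⁻¹
In the Southern Hemisphere f is negative: f = −9.57×10⁻⁵ s⁻¹.
Component geostrophic relations (x east, y north):
u_g = −(1/(fρ)) ∂P/∂y,  v_g = (1/(fρ)) ∂P/∂x
u_g = −(2.4×10⁻³)/(−9.57×10⁻⁵ × 1.08) = 23.2 m/s;  v_g = (2.0×10⁻³)/(−9.57×10⁻⁵ × 1.08) = −19.4 m/s
|V_g| = √(u_g² + v_g²) = 30.2 m/s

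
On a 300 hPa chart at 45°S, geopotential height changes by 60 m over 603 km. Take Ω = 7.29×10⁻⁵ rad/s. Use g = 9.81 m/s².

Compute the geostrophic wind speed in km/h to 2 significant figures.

Coriolis parameter at 45°S:
f = 2Ω sin φ = 2 × 7.29×10⁻⁵ × sin 45° = 1.03×10⁻⁴ s⁻¹
Height gradient: |∂Z/∂n| = 60 m / 603000 m = 9.95×10⁻⁵
On a pressure surface, geostrophic balance gives V_g = (g/f)|∂Z/∂n|:
V_g = 9.81 × 9.95×10⁻⁵ / 1.03×10⁻⁴ = 9.47 m/s
Converting: 9.47 m/s × 3.6 = 34 km/h

34 km/h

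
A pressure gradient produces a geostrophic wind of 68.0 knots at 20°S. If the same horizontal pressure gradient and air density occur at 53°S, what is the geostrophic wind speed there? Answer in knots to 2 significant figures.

29 knots

With the same pressure gradient and density, V_g ∝ 1/f ∝ 1/sin φ.
V₂ = V₁ · sin φ₁ / sin φ₂ = 68.0 × sin 20° / sin 53°
V₂ = 68.0 × 0.3420/0.7986 = 29 knots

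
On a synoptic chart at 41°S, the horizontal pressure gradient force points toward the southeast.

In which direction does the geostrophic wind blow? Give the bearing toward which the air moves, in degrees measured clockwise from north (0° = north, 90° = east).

The pressure-gradient force points toward the southeast (bearing 135°).
Geostrophic balance: in the Southern Hemisphere the Coriolis force deflects motion to the left, so the geostrophic wind blows 90° to the left of the pressure-gradient force (low pressure on the right).
Rotating 135° by 90° counterclockwise gives 045° — the wind blows toward the northeast.

045°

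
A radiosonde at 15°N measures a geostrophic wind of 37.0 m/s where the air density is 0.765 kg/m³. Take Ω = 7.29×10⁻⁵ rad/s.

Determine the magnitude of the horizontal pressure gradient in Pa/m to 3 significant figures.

Coriolis parameter at 15°N:
f = 2Ω sin φ = 2 × 7.29×10⁻⁵ × sin 15° = 3.77×10⁻⁵ s⁻¹
Geostrophic balance rearranged: |∂P/∂n| = f ρ V_g
|∂P/∂n| = 3.77×10⁻⁵ × 0.765 × 37.0 = 1.07×10⁻³ Pa/m

1.07×10⁻³ Pa/m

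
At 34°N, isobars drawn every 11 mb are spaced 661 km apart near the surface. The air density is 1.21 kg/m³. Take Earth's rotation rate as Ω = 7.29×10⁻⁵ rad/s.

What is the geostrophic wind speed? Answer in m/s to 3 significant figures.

Coriolis parameter at 34°N:
f = 2Ω sin φ = 2 × 7.29×10⁻⁵ × sin 34° = 8.15×10⁻⁵ s⁻¹
Pressure gradient: |∂P/∂n| = 1100 Pa / 661000 m = 1.66×10⁻³ Pa/m
Geostrophic balance (pressure-gradient force = Coriolis force):
V_g = (1/(fρ)) |∂P/∂n| = 1.66×10⁻³ / (8.15×10⁻⁵ × 1.21) = 16.9 m/s

16.9 m/s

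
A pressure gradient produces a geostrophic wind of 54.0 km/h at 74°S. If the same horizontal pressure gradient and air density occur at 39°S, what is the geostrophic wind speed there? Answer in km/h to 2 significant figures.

82 km/h

With the same pressure gradient and density, V_g ∝ 1/f ∝ 1/sin φ.
V₂ = V₁ · sin φ₁ / sin φ₂ = 54.0 × sin 74° / sin 39°
V₂ = 54.0 × 0.9613/0.6293 = 82 km/h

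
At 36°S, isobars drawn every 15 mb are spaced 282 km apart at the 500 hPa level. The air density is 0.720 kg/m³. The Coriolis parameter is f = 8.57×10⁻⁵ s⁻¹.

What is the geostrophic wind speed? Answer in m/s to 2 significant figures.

Pressure gradient: |∂P/∂n| = 1500 Pa / 282000 m = 5.32×10⁻³ Pa/m
Geostrophic balance (pressure-gradient force = Coriolis force):
V_g = (1/(fρ)) |∂P/∂n| = 5.32×10⁻³ / (8.57×10⁻⁵ × 0.720) = 86.2 m/s

86 m/s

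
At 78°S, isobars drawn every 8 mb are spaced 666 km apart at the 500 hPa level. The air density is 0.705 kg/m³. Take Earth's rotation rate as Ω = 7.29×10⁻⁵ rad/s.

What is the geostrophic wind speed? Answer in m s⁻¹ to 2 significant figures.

Coriolis parameter at 78°S:
f = 2Ω sin φ = 2 × 7.29×10⁻⁵ × sin 78° = 1.43×10⁻⁴ s⁻¹
Pressure gradient: |∂P/∂n| = 800 Pa / 666000 m = 1.20×10⁻³ Pa/m
Geostrophic balance (pressure-gradient force = Coriolis force):
V_g = (1/(fρ)) |∂P/∂n| = 1.20×10⁻³ / (1.43×10⁻⁴ × 0.705) = 11.9 m/s

12 m s⁻¹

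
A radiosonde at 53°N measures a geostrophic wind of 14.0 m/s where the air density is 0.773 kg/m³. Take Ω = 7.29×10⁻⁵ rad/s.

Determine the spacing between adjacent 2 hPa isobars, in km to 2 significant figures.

160 km

Coriolis parameter at 53°N:
f = 2Ω sin φ = 2 × 7.29×10⁻⁵ × sin 53° = 1.16×10⁻⁴ s⁻¹
Geostrophic balance rearranged: |∂P/∂n| = f ρ V_g
|∂P/∂n| = 1.16×10⁻⁴ × 0.773 × 14.0 = 1.26×10⁻³ Pa/m
Isobar spacing: Δn = ΔP/|∂P/∂n| = 200 Pa / 1.26×10⁻³ Pa/m = 158714 m ≈ 160 km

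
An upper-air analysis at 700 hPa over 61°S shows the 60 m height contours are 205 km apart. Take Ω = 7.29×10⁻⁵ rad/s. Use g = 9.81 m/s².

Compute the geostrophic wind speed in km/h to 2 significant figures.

81 km/h

Coriolis parameter at 61°S:
f = 2Ω sin φ = 2 × 7.29×10⁻⁵ × sin 61° = 1.28×10⁻⁴ s⁻¹
Height gradient: |∂Z/∂n| = 60 m / 205000 m = 2.93×10⁻⁴
On a pressure surface, geostrophic balance gives V_g = (g/f)|∂Z/∂n|:
V_g = 9.81 × 2.93×10⁻⁴ / 1.28×10⁻⁴ = 22.5 m/s
Converting: 22.5 m/s × 3.6 = 81 km/h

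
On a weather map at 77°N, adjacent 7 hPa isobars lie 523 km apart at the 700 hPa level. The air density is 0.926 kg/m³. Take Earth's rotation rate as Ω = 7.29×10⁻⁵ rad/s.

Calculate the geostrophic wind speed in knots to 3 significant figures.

19.8 knots

Coriolis parameter at 77°N:
f = 2Ω sin φ = 2 × 7.29×10⁻⁵ × sin 77° = 1.42×10⁻⁴ s⁻¹
Pressure gradient: |∂P/∂n| = 700 Pa / 523000 m = 1.34×10⁻³ Pa/m
Geostrophic balance (pressure-gradient force = Coriolis force):
V_g = (1/(fρ)) |∂P/∂n| = 1.34×10⁻³ / (1.42×10⁻⁴ × 0.926) = 10.2 m/s
Converting: 10.2 m/s × 1.944 = 19.8 knots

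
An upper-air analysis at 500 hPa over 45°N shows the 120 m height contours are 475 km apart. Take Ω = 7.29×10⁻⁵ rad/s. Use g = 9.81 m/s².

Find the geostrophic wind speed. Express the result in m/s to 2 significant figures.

24 m/s

Coriolis parameter at 45°N:
f = 2Ω sin φ = 2 × 7.29×10⁻⁵ × sin 45° = 1.03×10⁻⁴ s⁻¹
Height gradient: |∂Z/∂n| = 120 m / 475000 m = 2.53×10⁻⁴
On a pressure surface, geostrophic balance gives V_g = (g/f)|∂Z/∂n|:
V_g = 9.81 × 2.53×10⁻⁴ / 1.03×10⁻⁴ = 24.0 m/s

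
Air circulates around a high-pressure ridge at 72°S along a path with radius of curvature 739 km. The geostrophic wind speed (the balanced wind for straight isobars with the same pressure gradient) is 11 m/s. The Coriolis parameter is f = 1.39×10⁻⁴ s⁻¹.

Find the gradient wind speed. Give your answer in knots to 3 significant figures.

Around a high, pressure-gradient force acts outward with centrifugal, so Coriolis balances both:
fV = (1/ρ)|∂P/∂n| + V²/R  →  V² − fR·V + fR·V_g = 0
With fR = 1.39×10⁻⁴ × 739×10³ m = 103 m/s:
V = [fR − √((fR)² − 4 fR V_g)]/2 = [103 − √(103² − 4×103×11)]/2 = 12.5 m/s
Supergeostrophic (V > V_g = 11 m/s), as expected around a high.
Converting: 12.5 m/s × 1.944 = 24.4 knots

24.4 knots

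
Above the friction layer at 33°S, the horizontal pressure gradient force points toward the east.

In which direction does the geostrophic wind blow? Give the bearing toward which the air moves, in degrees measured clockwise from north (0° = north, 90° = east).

The pressure-gradient force points toward the east (bearing 090°).
Geostrophic balance: in the Southern Hemisphere the Coriolis force deflects motion to the left, so the geostrophic wind blows 90° to the left of the pressure-gradient force (low pressure on the right).
Rotating 090° by 90° counterclockwise gives 000° — the wind blows toward the north.

000°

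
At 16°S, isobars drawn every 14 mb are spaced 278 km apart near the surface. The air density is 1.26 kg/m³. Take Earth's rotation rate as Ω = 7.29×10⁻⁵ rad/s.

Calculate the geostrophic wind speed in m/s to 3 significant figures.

99.5 m/s

Coriolis parameter at 16°S:
f = 2Ω sin φ = 2 × 7.29×10⁻⁵ × sin 16° = 4.02×10⁻⁵ s⁻¹
Pressure gradient: |∂P/∂n| = 1400 Pa / 278000 m = 5.04×10⁻³ Pa/m
Geostrophic balance (pressure-gradient force = Coriolis force):
V_g = (1/(fρ)) |∂P/∂n| = 5.04×10⁻³ / (4.02×10⁻⁵ × 1.26) = 99.5 m/s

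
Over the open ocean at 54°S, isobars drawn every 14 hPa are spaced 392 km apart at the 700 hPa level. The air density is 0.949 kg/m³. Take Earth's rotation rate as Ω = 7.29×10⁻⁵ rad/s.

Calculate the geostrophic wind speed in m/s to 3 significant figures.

Coriolis parameter at 54°S:
f = 2Ω sin φ = 2 × 7.29×10⁻⁵ × sin 54° = 1.18×10⁻⁴ s⁻¹
Pressure gradient: |∂P/∂n| = 1400 Pa / 392000 m = 3.57×10⁻³ Pa/m
Geostrophic balance (pressure-gradient force = Coriolis force):
V_g = (1/(fρ)) |∂P/∂n| = 3.57×10⁻³ / (1.18×10⁻⁴ × 0.949) = 31.9 m/s

31.9 m/s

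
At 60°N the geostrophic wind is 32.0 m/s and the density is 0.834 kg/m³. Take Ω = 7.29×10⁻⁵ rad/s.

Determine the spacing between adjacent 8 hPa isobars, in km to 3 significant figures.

237 km

Coriolis parameter at 60°N:
f = 2Ω sin φ = 2 × 7.29×10⁻⁵ × sin 60° = 1.26×10⁻⁴ s⁻¹
Geostrophic balance rearranged: |∂P/∂n| = f ρ V_g
|∂P/∂n| = 1.26×10⁻⁴ × 0.834 × 32.0 = 3.37×10⁻³ Pa/m
Isobar spacing: Δn = ΔP/|∂P/∂n| = 800 Pa / 3.37×10⁻³ Pa/m = 237403 m ≈ 237 km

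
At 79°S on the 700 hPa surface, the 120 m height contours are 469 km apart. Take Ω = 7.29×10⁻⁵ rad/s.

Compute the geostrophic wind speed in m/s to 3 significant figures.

17.5 m/s

Coriolis parameter at 79°S:
f = 2Ω sin φ = 2 × 7.29×10⁻⁵ × sin 79° = 1.43×10⁻⁴ s⁻¹
Height gradient: |∂Z/∂n| = 120 m / 469000 m = 2.56×10⁻⁴
On a pressure surface, geostrophic balance gives V_g = (g/f)|∂Z/∂n|:
V_g = 9.81 × 2.56×10⁻⁴ / 1.43×10⁻⁴ = 17.5 m/s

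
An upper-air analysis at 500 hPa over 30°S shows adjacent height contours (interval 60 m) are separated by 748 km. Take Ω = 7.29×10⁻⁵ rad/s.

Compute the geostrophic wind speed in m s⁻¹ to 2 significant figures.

11 m s⁻¹

Coriolis parameter at 30°S:
f = 2Ω sin φ = 2 × 7.29×10⁻⁵ × sin 30° = 7.29×10⁻⁵ s⁻¹
Height gradient: |∂Z/∂n| = 60 m / 748000 m = 8.02×10⁻⁵
On a pressure surface, geostrophic balance gives V_g = (g/f)|∂Z/∂n|:
V_g = 9.81 × 8.02×10⁻⁵ / 7.29×10⁻⁵ = 10.8 m/s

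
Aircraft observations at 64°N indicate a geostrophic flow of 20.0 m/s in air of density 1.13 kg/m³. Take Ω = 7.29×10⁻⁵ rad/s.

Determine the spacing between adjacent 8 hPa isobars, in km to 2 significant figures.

Coriolis parameter at 64°N:
f = 2Ω sin φ = 2 × 7.29×10⁻⁵ × sin 64° = 1.31×10⁻⁴ s⁻¹
Geostrophic balance rearranged: |∂P/∂n| = f ρ V_g
|∂P/∂n| = 1.31×10⁻⁴ × 1.13 × 20.0 = 2.96×10⁻³ Pa/m
Isobar spacing: Δn = ΔP/|∂P/∂n| = 800 Pa / 2.96×10⁻³ Pa/m = 270124 m ≈ 270 km

270 km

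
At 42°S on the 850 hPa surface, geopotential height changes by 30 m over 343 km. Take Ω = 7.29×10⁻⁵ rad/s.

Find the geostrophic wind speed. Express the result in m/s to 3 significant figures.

Coriolis parameter at 42°S:
f = 2Ω sin φ = 2 × 7.29×10⁻⁵ × sin 42° = 9.76×10⁻⁵ s⁻¹
Height gradient: |∂Z/∂n| = 30 m / 343000 m = 8.75×10⁻⁵
On a pressure surface, geostrophic balance gives V_g = (g/f)|∂Z/∂n|:
V_g = 9.81 × 8.75×10⁻⁵ / 9.76×10⁻⁵ = 8.79 m/s

8.79 m/s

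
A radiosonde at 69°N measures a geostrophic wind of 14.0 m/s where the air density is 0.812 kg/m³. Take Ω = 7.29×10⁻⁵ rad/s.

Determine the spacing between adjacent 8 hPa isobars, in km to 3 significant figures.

Coriolis parameter at 69°N:
f = 2Ω sin φ = 2 × 7.29×10⁻⁵ × sin 69° = 1.36×10⁻⁴ s⁻¹
Geostrophic balance rearranged: |∂P/∂n| = f ρ V_g
|∂P/∂n| = 1.36×10⁻⁴ × 0.812 × 14.0 = 1.55×10⁻³ Pa/m
Isobar spacing: Δn = ΔP/|∂P/∂n| = 800 Pa / 1.55×10⁻³ Pa/m = 517007 m ≈ 517 km

517 km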